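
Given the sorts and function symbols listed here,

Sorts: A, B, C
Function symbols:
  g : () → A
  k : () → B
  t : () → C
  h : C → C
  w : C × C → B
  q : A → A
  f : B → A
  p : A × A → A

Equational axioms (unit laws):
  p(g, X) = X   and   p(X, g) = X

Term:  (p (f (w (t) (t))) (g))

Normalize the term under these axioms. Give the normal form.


normal form = (f (w (t) (t)))

1. (p (f (w (t) (t))) (g))  →  (f (w (t) (t)))


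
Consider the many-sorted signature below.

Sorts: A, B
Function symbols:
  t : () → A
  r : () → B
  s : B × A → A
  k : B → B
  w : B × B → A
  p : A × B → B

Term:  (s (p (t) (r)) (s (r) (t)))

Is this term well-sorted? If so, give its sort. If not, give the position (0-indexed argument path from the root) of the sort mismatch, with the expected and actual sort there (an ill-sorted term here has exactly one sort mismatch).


    (t) : A
    (r) : B
  (p (t) (r)) : B
    (r) : B
    (t) : A
  (s (r) (t)) : A
(s (p (t) (r)) (s (r) (t))) : A

well-sorted; sort = A


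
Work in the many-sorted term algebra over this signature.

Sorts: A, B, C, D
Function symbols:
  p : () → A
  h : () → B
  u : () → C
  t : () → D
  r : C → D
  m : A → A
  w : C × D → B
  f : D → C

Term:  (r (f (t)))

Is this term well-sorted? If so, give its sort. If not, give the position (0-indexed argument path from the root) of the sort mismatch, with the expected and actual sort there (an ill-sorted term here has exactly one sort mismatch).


well-sorted; sort = D

    (t) : D
  (f (t)) : C
(r (f (t))) : D


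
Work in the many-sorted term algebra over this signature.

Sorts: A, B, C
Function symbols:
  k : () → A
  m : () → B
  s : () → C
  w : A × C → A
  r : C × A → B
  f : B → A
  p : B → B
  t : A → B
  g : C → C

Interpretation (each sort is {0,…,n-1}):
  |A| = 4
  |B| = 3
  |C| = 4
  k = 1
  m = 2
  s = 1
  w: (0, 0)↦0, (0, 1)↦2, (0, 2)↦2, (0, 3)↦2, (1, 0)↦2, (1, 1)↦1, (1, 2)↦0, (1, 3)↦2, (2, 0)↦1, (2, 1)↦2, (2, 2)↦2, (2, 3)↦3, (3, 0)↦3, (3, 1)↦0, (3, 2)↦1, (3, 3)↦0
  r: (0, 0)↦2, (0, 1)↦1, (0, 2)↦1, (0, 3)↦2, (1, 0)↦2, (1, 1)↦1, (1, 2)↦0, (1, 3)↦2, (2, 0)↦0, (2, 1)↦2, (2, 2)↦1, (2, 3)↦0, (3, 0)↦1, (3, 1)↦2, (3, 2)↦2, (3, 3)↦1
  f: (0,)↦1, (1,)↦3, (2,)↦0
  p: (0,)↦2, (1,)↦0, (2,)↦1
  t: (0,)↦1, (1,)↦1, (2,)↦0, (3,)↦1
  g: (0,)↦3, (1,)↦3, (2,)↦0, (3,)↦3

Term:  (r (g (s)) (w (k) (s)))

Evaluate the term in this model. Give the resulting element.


  s = 1
  (g (s)) = g(1,) = 3
  k = 1
  s = 1
  (w (k) (s)) = w(1, 1) = 1
  (r (g (s)) (w (k) (s))) = r(3, 1) = 2

value = 2


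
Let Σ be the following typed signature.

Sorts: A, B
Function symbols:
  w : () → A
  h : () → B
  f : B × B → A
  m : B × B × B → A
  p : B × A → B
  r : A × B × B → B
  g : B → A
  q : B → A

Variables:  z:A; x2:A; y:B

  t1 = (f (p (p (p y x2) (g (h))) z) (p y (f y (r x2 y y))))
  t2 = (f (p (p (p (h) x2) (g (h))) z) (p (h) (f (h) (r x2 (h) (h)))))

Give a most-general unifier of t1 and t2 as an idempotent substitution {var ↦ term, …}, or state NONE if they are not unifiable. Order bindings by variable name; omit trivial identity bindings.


{y ↦ (h)}


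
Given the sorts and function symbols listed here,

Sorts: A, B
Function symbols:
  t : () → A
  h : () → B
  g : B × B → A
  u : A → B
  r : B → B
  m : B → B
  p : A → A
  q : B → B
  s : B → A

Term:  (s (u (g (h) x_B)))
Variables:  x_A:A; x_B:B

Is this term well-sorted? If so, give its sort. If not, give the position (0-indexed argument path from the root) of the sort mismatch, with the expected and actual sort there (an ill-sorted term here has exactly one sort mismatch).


well-sorted; sort = A

      (h) : B
      x_B : B
    (g (h) x_B) : A
  (u (g (h) x_B)) : B
(s (u (g (h) x_B))) : A


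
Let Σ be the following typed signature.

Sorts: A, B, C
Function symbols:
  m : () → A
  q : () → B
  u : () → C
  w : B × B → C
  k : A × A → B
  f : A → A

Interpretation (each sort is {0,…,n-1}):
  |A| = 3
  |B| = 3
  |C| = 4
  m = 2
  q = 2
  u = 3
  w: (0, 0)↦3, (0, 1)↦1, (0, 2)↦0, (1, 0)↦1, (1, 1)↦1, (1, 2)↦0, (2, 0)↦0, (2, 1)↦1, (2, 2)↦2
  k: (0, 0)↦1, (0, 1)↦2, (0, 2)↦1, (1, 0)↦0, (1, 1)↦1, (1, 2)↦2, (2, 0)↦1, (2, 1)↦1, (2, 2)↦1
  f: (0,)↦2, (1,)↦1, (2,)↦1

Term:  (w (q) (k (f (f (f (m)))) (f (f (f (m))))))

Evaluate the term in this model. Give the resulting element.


  q = 2
  m = 2
  (f (m)) = f(2,) = 1
  (f (f (m))) = f(1,) = 1
  (f (f (f (m)))) = f(1,) = 1
  m = 2
  (f (m)) = f(2,) = 1
  (f (f (m))) = f(1,) = 1
  (f (f (f (m)))) = f(1,) = 1
  (k (f (f (f (m)))) (f (f (f (m))))) = k(1, 1) = 1
  (w (q) (k (f (f (f (m)))) (f (f (f (m)))))) = w(2, 1) = 1

value = 1


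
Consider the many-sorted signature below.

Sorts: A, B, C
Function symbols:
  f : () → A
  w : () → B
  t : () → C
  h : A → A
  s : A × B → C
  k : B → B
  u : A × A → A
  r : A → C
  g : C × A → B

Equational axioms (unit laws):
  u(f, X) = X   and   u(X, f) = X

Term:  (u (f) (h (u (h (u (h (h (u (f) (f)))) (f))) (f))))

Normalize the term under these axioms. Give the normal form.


normal form = (h (h (h (h (f)))))

1. (u (f) (h (u (h (u (h (h (u (f) (f)))) (f))) (f))))  →  (h (u (h (u (h (h (u (f) (f)))) (f))) (f)))
2. (h (u (h (u (h (h (u (f) (f)))) (f))) (f)))  →  (h (h (u (h (h (u (f) (f)))) (f))))
3. (h (h (u (h (h (u (f) (f)))) (f))))  →  (h (h (h (h (u (f) (f))))))
4. (h (h (h (h (u (f) (f))))))  →  (h (h (h (h (f)))))


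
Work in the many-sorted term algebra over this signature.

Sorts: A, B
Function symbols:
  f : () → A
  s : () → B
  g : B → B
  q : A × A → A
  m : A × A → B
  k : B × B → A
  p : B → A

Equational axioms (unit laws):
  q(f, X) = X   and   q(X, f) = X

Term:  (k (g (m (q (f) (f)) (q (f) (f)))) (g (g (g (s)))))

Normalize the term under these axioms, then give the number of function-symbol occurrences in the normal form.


1. (k (g (m (q (f) (f)) (q (f) (f)))) (g (g (g (s)))))  →  (k (g (m (f) (q (f) (f)))) (g (g (g (s)))))
2. (k (g (m (f) (q (f) (f)))) (g (g (g (s)))))  →  (k (g (m (f) (f))) (g (g (g (s)))))
normal form: (k (g (m (f) (f))) (g (g (g (s)))))

size = 9


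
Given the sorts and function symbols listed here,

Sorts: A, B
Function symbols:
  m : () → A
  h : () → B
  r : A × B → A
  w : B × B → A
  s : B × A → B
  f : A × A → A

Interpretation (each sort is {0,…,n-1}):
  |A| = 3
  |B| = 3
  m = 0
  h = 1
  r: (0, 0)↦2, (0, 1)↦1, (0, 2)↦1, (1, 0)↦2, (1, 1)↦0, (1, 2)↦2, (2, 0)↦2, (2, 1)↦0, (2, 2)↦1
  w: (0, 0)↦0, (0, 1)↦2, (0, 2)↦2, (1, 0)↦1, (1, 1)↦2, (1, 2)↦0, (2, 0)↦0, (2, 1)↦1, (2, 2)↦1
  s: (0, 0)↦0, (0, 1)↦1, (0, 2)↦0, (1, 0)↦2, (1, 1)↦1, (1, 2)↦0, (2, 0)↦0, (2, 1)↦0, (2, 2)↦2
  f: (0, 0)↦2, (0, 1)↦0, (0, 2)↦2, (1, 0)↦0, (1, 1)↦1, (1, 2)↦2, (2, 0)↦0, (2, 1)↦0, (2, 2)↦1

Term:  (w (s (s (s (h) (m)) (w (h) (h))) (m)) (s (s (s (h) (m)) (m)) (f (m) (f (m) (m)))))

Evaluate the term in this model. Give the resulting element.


value = 0

  h = 1
  m = 0
  (s (h) (m)) = s(1, 0) = 2
  h = 1
  h = 1
  (w (h) (h)) = w(1, 1) = 2
  (s (s (h) (m)) (w (h) (h))) = s(2, 2) = 2
  m = 0
  (s (s (s (h) (m)) (w (h) (h))) (m)) = s(2, 0) = 0
  h = 1
  m = 0
  (s (h) (m)) = s(1, 0) = 2
  m = 0
  (s (s (h) (m)) (m)) = s(2, 0) = 0
  m = 0
  m = 0
  m = 0
  (f (m) (m)) = f(0, 0) = 2
  (f (m) (f (m) (m))) = f(0, 2) = 2
  (s (s (s (h) (m)) (m)) (f (m) (f (m) (m)))) = s(0, 2) = 0
  (w (s (s (s (h) (m)) (w (h) (h))) (m)) (s (s (s (h) (m)) (m)) (f (m) (f (m) (m))))) = w(0, 0) = 0


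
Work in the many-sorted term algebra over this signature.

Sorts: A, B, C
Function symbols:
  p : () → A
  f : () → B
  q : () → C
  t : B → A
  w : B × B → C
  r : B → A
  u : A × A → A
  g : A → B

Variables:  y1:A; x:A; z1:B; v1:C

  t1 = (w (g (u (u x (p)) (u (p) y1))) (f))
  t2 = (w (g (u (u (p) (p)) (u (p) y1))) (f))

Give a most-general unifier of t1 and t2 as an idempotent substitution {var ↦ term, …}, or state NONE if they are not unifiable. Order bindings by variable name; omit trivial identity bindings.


{x ↦ (p)}


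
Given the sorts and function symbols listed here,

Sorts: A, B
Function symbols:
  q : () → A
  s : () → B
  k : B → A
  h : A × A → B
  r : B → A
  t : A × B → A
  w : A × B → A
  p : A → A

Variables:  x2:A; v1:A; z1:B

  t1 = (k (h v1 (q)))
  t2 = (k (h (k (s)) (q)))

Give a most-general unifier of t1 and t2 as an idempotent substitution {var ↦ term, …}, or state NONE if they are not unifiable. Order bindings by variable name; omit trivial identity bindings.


{v1 ↦ (k (s))}


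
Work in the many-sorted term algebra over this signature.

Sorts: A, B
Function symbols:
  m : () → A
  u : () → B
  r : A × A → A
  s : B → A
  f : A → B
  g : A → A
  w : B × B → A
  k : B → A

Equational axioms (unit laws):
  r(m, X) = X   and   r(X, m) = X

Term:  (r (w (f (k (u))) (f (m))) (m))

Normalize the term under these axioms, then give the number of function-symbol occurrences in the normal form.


size = 6

1. (r (w (f (k (u))) (f (m))) (m))  →  (w (f (k (u))) (f (m)))
normal form: (w (f (k (u))) (f (m)))


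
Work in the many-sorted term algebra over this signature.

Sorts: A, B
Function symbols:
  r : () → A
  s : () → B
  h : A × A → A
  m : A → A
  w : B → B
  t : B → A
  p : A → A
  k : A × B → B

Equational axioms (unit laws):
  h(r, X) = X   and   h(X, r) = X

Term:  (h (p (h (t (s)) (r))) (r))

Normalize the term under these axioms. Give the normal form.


normal form = (p (t (s)))

1. (h (p (h (t (s)) (r))) (r))  →  (p (h (t (s)) (r)))
2. (p (h (t (s)) (r)))  →  (p (t (s)))


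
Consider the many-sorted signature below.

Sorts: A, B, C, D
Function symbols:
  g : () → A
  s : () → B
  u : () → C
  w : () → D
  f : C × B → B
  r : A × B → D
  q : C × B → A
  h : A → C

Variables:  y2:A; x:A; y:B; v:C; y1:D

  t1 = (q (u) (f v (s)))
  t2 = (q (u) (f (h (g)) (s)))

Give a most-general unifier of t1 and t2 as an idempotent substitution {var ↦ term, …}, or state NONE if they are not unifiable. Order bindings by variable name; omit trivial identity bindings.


{v ↦ (h (g))}


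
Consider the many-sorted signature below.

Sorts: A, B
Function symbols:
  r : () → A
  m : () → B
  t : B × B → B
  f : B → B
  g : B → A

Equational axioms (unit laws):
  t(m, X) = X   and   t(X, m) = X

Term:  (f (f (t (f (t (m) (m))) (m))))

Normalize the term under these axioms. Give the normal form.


normal form = (f (f (f (m))))

1. (f (f (t (f (t (m) (m))) (m))))  →  (f (f (f (t (m) (m)))))
2. (f (f (f (t (m) (m)))))  →  (f (f (f (m))))


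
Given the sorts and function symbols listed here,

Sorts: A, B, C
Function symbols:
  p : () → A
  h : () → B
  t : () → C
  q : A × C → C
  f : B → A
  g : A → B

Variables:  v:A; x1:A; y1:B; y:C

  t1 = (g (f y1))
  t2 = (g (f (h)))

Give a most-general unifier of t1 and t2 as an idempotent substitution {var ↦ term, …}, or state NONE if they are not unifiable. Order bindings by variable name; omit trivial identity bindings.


{y1 ↦ (h)}


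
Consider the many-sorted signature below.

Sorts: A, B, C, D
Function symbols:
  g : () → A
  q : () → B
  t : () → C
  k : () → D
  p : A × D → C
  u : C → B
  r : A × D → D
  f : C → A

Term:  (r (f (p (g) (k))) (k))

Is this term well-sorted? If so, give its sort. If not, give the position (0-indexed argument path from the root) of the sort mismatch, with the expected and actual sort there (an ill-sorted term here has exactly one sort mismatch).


well-sorted; sort = D

      (g) : A
      (k) : D
    (p (g) (k)) : C
  (f (p (g) (k))) : A
  (k) : D
(r (f (p (g) (k))) (k)) : D


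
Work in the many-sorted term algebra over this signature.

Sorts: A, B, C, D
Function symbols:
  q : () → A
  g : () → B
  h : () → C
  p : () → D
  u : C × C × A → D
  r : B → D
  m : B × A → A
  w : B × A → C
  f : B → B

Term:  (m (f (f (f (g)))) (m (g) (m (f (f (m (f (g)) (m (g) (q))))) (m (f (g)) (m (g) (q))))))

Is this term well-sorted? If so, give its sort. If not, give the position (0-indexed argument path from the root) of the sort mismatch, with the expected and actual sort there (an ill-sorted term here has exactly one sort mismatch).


ill-sorted at position [1, 1, 0, 0, 0]: expected B, got A

        (g) : B
      (f (g)) : B
    (f (f (g))) : B
  (f (f (f (g)))) : B
    (g) : B
              (g) : B
            (f (g)) : B
              (g) : B
              (q) : A
            (m (g) (q)) : A
          (m (f (g)) (m (g) (q))) : A
        (f (m (f (g)) (m (g) (q)))) : ✗ arg 0 at [1, 1, 0, 0, 0] has sort A, expected B
          (g) : B
        (f (g)) : B
          (g) : B
          (q) : A
        (m (g) (q)) : A
      (m (f (g)) (m (g) (q))) : A


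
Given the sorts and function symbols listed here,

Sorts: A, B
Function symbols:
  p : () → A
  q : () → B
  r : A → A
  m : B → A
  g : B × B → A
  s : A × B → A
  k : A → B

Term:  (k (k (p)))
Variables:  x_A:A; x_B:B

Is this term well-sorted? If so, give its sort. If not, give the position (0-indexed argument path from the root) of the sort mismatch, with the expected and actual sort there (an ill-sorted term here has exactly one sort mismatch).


    (p) : A
  (k (p)) : B
(k (k (p))) : ✗ arg 0 at [0] has sort B, expected A

ill-sorted at position [0]: expected A, got B


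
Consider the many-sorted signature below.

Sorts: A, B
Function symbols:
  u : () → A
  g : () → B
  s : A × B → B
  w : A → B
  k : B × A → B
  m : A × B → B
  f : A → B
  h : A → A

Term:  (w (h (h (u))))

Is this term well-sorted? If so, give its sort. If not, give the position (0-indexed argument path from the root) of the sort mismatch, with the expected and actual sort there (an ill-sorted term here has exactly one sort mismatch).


      (u) : A
    (h (u)) : A
  (h (h (u))) : A
(w (h (h (u)))) : B

well-sorted; sort = B


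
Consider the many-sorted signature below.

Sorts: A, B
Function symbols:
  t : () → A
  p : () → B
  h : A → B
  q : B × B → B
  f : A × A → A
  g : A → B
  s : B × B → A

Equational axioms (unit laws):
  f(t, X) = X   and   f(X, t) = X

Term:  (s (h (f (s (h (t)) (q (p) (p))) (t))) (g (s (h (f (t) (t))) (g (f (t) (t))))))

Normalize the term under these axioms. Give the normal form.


1. (s (h (f (s (h (t)) (q (p) (p))) (t))) (g (s (h (f (t) (t))) (g (f (t) (t))))))  →  (s (h (s (h (t)) (q (p) (p)))) (g (s (h (f (t) (t))) (g (f (t) (t))))))
2. (s (h (s (h (t)) (q (p) (p)))) (g (s (h (f (t) (t))) (g (f (t) (t))))))  →  (s (h (s (h (t)) (q (p) (p)))) (g (s (h (t)) (g (f (t) (t))))))
3. (s (h (s (h (t)) (q (p) (p)))) (g (s (h (t)) (g (f (t) (t))))))  →  (s (h (s (h (t)) (q (p) (p)))) (g (s (h (t)) (g (t)))))

normal form = (s (h (s (h (t)) (q (p) (p)))) (g (s (h (t)) (g (t)))))


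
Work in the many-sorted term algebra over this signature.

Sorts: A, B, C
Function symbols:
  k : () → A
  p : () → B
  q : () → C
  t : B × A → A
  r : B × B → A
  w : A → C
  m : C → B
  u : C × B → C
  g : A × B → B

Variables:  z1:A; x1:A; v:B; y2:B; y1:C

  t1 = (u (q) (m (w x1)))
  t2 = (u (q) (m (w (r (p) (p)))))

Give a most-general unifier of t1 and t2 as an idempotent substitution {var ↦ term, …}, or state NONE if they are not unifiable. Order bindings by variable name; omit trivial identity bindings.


{x1 ↦ (r (p) (p))}


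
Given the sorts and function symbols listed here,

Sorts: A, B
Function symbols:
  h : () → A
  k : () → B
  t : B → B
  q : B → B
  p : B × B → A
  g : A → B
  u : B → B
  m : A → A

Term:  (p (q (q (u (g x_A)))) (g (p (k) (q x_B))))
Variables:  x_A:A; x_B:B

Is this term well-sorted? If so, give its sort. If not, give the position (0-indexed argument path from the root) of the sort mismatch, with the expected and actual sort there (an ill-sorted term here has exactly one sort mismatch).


          x_A : A
        (g x_A) : B
      (u (g x_A)) : B
    (q (u (g x_A))) : B
  (q (q (u (g x_A)))) : B
      (k) : B
        x_B : B
      (q x_B) : B
    (p (k) (q x_B)) : A
  (g (p (k) (q x_B))) : B
(p (q (q (u (g x_A)))) (g (p (k) (q x_B)))) : A

well-sorted; sort = A


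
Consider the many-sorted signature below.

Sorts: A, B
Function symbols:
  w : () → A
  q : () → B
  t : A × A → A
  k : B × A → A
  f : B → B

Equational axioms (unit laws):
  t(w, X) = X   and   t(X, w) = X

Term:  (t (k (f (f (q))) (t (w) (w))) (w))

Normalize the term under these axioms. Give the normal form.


normal form = (k (f (f (q))) (w))

1. (t (k (f (f (q))) (t (w) (w))) (w))  →  (k (f (f (q))) (t (w) (w)))
2. (k (f (f (q))) (t (w) (w)))  →  (k (f (f (q))) (w))


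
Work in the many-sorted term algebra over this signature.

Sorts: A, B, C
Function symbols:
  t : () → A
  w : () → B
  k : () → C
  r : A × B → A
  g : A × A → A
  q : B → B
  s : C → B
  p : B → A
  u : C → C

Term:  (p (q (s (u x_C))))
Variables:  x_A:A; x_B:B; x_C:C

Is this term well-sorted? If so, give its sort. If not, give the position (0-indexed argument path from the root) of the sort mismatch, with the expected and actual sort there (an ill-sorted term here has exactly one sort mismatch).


well-sorted; sort = A

        x_C : C
      (u x_C) : C
    (s (u x_C)) : B
  (q (s (u x_C))) : B
(p (q (s (u x_C)))) : A


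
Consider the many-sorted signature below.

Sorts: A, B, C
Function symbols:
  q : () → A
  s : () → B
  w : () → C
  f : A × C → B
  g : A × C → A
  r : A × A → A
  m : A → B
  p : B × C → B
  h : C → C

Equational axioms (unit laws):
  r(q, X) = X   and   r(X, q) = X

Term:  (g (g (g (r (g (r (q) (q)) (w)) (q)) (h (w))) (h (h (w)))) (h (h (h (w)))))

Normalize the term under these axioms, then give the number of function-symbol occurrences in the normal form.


1. (g (g (g (r (g (r (q) (q)) (w)) (q)) (h (w))) (h (h (w)))) (h (h (h (w)))))  →  (g (g (g (g (r (q) (q)) (w)) (h (w))) (h (h (w)))) (h (h (h (w)))))
2. (g (g (g (g (r (q) (q)) (w)) (h (w))) (h (h (w)))) (h (h (h (w)))))  →  (g (g (g (g (q) (w)) (h (w))) (h (h (w)))) (h (h (h (w)))))
normal form: (g (g (g (g (q) (w)) (h (w))) (h (h (w)))) (h (h (h (w)))))

size = 15


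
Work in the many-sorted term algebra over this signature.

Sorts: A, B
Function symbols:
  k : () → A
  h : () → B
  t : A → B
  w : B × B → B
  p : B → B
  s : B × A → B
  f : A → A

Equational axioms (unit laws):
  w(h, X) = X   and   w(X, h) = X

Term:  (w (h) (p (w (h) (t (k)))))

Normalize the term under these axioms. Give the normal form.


normal form = (p (t (k)))

1. (w (h) (p (w (h) (t (k)))))  →  (p (w (h) (t (k))))
2. (p (w (h) (t (k))))  →  (p (t (k)))


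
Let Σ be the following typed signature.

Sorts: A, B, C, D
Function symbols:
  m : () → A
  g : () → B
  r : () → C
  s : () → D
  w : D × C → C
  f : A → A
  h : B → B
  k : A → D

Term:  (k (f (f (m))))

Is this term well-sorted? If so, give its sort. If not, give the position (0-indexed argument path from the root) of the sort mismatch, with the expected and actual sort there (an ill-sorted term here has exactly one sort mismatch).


well-sorted; sort = D

      (m) : A
    (f (m)) : A
  (f (f (m))) : A
(k (f (f (m)))) : D


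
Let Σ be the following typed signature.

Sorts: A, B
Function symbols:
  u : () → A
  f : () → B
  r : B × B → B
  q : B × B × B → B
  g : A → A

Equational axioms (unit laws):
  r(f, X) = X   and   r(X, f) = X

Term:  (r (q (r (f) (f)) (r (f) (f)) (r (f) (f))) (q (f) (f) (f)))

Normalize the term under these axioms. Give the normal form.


1. (r (q (r (f) (f)) (r (f) (f)) (r (f) (f))) (q (f) (f) (f)))  →  (r (q (f) (r (f) (f)) (r (f) (f))) (q (f) (f) (f)))
2. (r (q (f) (r (f) (f)) (r (f) (f))) (q (f) (f) (f)))  →  (r (q (f) (f) (r (f) (f))) (q (f) (f) (f)))
3. (r (q (f) (f) (r (f) (f))) (q (f) (f) (f)))  →  (r (q (f) (f) (f)) (q (f) (f) (f)))

normal form = (r (q (f) (f) (f)) (q (f) (f) (f)))


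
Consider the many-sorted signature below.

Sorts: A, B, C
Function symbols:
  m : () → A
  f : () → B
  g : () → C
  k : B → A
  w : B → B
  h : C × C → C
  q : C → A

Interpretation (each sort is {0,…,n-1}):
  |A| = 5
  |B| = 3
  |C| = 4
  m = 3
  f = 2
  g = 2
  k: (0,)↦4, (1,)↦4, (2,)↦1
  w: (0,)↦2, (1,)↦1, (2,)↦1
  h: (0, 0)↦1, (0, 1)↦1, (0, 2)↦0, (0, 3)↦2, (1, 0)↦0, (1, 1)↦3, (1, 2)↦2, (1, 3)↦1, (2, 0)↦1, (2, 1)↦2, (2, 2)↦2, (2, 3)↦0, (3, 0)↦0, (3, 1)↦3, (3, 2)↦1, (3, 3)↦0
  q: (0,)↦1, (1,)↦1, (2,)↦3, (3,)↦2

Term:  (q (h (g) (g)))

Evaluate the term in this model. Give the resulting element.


  g = 2
  g = 2
  (h (g) (g)) = h(2, 2) = 2
  (q (h (g) (g))) = q(2,) = 3

value = 3


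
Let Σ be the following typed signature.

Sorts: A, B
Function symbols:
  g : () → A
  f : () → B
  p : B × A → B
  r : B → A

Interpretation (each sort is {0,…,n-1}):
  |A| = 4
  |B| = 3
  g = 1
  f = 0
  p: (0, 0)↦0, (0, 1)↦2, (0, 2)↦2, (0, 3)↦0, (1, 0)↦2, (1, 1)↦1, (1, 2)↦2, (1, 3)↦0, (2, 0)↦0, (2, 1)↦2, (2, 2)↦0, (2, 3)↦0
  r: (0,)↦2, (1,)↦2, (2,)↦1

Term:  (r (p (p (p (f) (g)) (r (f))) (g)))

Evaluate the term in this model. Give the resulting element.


  f = 0
  g = 1
  (p (f) (g)) = p(0, 1) = 2
  f = 0
  (r (f)) = r(0,) = 2
  (p (p (f) (g)) (r (f))) = p(2, 2) = 0
  g = 1
  (p (p (p (f) (g)) (r (f))) (g)) = p(0, 1) = 2
  (r (p (p (p (f) (g)) (r (f))) (g))) = r(2,) = 1

value = 1


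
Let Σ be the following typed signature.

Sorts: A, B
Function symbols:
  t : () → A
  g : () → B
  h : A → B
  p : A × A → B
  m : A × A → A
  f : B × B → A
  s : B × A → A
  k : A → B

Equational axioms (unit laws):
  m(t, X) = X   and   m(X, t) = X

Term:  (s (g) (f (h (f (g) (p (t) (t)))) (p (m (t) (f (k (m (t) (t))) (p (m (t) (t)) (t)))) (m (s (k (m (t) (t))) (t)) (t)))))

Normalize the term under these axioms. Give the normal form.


1. (s (g) (f (h (f (g) (p (t) (t)))) (p (m (t) (f (k (m (t) (t))) (p (m (t) (t)) (t)))) (m (s (k (m (t) (t))) (t)) (t)))))  →  (s (g) (f (h (f (g) (p (t) (t)))) (p (f (k (m (t) (t))) (p (m (t) (t)) (t))) (m (s (k (m (t) (t))) (t)) (t)))))
2. (s (g) (f (h (f (g) (p (t) (t)))) (p (f (k (m (t) (t))) (p (m (t) (t)) (t))) (m (s (k (m (t) (t))) (t)) (t)))))  →  (s (g) (f (h (f (g) (p (t) (t)))) (p (f (k (t)) (p (m (t) (t)) (t))) (m (s (k (m (t) (t))) (t)) (t)))))
3. (s (g) (f (h (f (g) (p (t) (t)))) (p (f (k (t)) (p (m (t) (t)) (t))) (m (s (k (m (t) (t))) (t)) (t)))))  →  (s (g) (f (h (f (g) (p (t) (t)))) (p (f (k (t)) (p (t) (t))) (m (s (k (m (t) (t))) (t)) (t)))))
4. (s (g) (f (h (f (g) (p (t) (t)))) (p (f (k (t)) (p (t) (t))) (m (s (k (m (t) (t))) (t)) (t)))))  →  (s (g) (f (h (f (g) (p (t) (t)))) (p (f (k (t)) (p (t) (t))) (s (k (m (t) (t))) (t)))))
5. (s (g) (f (h (f (g) (p (t) (t)))) (p (f (k (t)) (p (t) (t))) (s (k (m (t) (t))) (t)))))  →  (s (g) (f (h (f (g) (p (t) (t)))) (p (f (k (t)) (p (t) (t))) (s (k (t)) (t)))))

normal form = (s (g) (f (h (f (g) (p (t) (t)))) (p (f (k (t)) (p (t) (t))) (s (k (t)) (t)))))


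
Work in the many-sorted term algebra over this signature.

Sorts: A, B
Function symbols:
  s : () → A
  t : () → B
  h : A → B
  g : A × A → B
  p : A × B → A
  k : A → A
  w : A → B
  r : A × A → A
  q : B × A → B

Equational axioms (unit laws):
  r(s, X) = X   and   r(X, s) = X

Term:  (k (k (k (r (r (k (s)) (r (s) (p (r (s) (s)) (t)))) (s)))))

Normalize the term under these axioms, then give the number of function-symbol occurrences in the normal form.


1. (k (k (k (r (r (k (s)) (r (s) (p (r (s) (s)) (t)))) (s)))))  →  (k (k (k (r (k (s)) (r (s) (p (r (s) (s)) (t)))))))
2. (k (k (k (r (k (s)) (r (s) (p (r (s) (s)) (t)))))))  →  (k (k (k (r (k (s)) (p (r (s) (s)) (t))))))
3. (k (k (k (r (k (s)) (p (r (s) (s)) (t))))))  →  (k (k (k (r (k (s)) (p (s) (t))))))
normal form: (k (k (k (r (k (s)) (p (s) (t))))))

size = 9


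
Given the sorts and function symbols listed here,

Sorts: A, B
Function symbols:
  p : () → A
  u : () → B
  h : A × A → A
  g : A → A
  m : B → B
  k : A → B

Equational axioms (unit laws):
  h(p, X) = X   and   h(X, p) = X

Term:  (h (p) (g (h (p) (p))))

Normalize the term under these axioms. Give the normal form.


normal form = (g (p))

1. (h (p) (g (h (p) (p))))  →  (g (h (p) (p)))
2. (g (h (p) (p)))  →  (g (p))


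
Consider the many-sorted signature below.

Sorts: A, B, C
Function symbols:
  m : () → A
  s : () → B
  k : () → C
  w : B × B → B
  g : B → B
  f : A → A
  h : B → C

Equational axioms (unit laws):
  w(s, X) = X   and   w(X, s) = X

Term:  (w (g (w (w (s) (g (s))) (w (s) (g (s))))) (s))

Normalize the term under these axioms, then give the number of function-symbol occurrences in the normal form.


1. (w (g (w (w (s) (g (s))) (w (s) (g (s))))) (s))  →  (g (w (w (s) (g (s))) (w (s) (g (s)))))
2. (g (w (w (s) (g (s))) (w (s) (g (s)))))  →  (g (w (g (s)) (w (s) (g (s)))))
3. (g (w (g (s)) (w (s) (g (s)))))  →  (g (w (g (s)) (g (s))))
normal form: (g (w (g (s)) (g (s))))

size = 6


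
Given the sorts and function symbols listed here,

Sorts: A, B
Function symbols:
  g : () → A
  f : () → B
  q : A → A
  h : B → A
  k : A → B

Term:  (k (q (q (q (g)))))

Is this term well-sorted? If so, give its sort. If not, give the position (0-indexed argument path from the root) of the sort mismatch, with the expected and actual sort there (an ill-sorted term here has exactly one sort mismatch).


        (g) : A
      (q (g)) : A
    (q (q (g))) : A
  (q (q (q (g)))) : A
(k (q (q (q (g))))) : B

well-sorted; sort = B


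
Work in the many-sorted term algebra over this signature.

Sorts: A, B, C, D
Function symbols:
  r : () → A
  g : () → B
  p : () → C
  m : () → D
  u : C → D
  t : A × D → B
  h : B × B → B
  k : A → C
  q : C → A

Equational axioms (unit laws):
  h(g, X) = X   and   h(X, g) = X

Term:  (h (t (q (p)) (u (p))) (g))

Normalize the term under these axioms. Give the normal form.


1. (h (t (q (p)) (u (p))) (g))  →  (t (q (p)) (u (p)))

normal form = (t (q (p)) (u (p)))


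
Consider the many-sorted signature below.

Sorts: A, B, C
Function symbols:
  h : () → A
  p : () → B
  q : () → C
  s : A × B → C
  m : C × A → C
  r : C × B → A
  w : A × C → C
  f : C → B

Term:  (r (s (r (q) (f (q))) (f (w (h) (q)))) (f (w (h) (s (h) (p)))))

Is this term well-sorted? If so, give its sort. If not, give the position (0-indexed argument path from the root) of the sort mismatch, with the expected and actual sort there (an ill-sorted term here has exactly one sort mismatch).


      (q) : C
        (q) : C
      (f (q)) : B
    (r (q) (f (q))) : A
        (h) : A
        (q) : C
      (w (h) (q)) : C
    (f (w (h) (q))) : B
  (s (r (q) (f (q))) (f (w (h) (q)))) : C
      (h) : A
        (h) : A
        (p) : B
      (s (h) (p)) : C
    (w (h) (s (h) (p))) : C
  (f (w (h) (s (h) (p)))) : B
(r (s (r (q) (f (q))) (f (w (h) (q)))) (f (w (h) (s (h) (p))))) : A

well-sorted; sort = A


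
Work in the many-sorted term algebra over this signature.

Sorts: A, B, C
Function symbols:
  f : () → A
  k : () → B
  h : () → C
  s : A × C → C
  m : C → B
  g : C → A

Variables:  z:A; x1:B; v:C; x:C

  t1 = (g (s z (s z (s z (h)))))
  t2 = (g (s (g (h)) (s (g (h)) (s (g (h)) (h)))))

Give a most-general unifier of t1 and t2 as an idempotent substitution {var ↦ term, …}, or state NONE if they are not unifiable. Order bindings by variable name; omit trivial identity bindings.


{z ↦ (g (h))}


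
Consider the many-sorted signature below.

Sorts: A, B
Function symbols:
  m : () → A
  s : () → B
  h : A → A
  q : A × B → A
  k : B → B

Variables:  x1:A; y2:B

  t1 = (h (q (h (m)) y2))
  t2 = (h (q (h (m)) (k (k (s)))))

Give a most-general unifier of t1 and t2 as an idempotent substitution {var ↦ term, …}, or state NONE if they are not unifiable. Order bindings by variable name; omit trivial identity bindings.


{y2 ↦ (k (k (s)))}


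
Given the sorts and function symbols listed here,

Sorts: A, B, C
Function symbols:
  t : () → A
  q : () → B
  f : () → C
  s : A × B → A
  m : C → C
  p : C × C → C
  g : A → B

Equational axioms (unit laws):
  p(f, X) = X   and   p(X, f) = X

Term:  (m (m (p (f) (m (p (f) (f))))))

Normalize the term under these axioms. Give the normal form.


1. (m (m (p (f) (m (p (f) (f))))))  →  (m (m (m (p (f) (f)))))
2. (m (m (m (p (f) (f)))))  →  (m (m (m (f))))

normal form = (m (m (m (f))))


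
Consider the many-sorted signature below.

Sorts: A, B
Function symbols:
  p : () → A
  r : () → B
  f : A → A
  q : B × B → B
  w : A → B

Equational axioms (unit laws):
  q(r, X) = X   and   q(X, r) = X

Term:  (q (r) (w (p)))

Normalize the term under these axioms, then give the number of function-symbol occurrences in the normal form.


size = 2

1. (q (r) (w (p)))  →  (w (p))
normal form: (w (p))


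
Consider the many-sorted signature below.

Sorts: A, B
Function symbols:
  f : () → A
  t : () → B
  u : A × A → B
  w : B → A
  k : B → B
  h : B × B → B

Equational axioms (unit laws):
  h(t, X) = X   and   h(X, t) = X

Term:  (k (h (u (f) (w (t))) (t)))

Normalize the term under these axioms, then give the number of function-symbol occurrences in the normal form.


size = 5

1. (k (h (u (f) (w (t))) (t)))  →  (k (u (f) (w (t))))
normal form: (k (u (f) (w (t))))


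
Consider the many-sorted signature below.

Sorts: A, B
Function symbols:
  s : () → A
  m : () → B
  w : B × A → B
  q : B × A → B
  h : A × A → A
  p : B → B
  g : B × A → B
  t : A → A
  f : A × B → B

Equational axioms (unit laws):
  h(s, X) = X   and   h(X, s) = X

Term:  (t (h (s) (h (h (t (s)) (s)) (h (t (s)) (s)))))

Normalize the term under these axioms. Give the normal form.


1. (t (h (s) (h (h (t (s)) (s)) (h (t (s)) (s)))))  →  (t (h (h (t (s)) (s)) (h (t (s)) (s))))
2. (t (h (h (t (s)) (s)) (h (t (s)) (s))))  →  (t (h (t (s)) (h (t (s)) (s))))
3. (t (h (t (s)) (h (t (s)) (s))))  →  (t (h (t (s)) (t (s))))

normal form = (t (h (t (s)) (t (s))))


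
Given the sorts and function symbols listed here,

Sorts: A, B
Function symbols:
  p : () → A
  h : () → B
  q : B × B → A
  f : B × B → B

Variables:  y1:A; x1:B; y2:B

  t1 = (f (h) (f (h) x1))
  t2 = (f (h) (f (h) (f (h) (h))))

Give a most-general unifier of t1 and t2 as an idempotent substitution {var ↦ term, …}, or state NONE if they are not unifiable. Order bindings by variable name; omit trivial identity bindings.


{x1 ↦ (f (h) (h))}


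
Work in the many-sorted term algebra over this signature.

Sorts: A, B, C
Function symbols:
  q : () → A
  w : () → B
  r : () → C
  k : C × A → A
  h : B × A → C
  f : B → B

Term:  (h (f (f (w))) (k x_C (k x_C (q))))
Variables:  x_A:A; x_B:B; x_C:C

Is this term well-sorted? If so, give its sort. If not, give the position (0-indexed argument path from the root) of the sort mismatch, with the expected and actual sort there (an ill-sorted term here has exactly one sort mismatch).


      (w) : B
    (f (w)) : B
  (f (f (w))) : B
    x_C : C
      x_C : C
      (q) : A
    (k x_C (q)) : A
  (k x_C (k x_C (q))) : A
(h (f (f (w))) (k x_C (k x_C (q)))) : C

well-sorted; sort = C


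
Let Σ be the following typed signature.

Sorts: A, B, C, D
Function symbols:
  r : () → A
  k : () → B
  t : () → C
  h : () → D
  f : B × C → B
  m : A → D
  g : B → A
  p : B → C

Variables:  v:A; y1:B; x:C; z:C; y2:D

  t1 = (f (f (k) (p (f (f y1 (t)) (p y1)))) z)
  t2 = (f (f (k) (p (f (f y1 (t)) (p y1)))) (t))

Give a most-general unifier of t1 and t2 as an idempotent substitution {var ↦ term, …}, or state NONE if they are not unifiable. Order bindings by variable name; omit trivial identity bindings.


{z ↦ (t)}


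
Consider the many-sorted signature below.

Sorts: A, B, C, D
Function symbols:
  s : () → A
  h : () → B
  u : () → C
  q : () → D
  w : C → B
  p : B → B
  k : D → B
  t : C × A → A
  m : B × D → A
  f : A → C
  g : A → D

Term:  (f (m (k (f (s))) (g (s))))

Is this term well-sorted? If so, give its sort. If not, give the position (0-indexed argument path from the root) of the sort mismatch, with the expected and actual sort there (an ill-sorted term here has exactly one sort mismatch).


        (s) : A
      (f (s)) : C
    (k (f (s))) : ✗ arg 0 at [0, 0, 0] has sort C, expected D
      (s) : A
    (g (s)) : D

ill-sorted at position [0, 0, 0]: expected D, got C


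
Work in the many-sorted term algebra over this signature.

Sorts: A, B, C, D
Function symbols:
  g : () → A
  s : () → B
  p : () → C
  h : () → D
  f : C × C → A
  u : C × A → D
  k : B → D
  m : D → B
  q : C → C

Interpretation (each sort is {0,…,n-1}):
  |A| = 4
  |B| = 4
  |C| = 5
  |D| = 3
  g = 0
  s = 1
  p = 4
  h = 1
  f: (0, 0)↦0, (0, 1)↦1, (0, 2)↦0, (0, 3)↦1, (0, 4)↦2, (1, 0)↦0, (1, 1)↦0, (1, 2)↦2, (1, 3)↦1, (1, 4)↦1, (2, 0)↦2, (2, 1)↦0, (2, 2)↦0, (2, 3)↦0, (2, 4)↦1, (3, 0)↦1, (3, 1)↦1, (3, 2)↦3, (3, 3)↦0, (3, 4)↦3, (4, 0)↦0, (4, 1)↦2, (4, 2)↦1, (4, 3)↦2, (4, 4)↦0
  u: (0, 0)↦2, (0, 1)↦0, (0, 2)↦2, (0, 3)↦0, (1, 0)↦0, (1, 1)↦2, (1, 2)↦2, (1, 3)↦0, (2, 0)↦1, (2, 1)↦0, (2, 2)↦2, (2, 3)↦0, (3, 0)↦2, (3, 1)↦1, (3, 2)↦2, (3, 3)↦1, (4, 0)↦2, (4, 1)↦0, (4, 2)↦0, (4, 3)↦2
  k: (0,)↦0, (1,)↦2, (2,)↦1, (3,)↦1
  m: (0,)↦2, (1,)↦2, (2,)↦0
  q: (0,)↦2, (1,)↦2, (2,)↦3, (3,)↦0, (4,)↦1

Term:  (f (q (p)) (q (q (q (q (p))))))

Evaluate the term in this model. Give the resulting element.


value = 0

  p = 4
  (q (p)) = q(4,) = 1
  p = 4
  (q (p)) = q(4,) = 1
  (q (q (p))) = q(1,) = 2
  (q (q (q (p)))) = q(2,) = 3
  (q (q (q (q (p))))) = q(3,) = 0
  (f (q (p)) (q (q (q (q (p)))))) = f(1, 0) = 0


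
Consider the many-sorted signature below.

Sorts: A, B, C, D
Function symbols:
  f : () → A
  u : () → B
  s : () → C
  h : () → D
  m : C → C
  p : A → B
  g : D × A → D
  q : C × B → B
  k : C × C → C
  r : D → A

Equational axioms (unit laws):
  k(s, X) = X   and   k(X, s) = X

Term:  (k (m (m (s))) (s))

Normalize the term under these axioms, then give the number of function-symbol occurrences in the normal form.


size = 3

1. (k (m (m (s))) (s))  →  (m (m (s)))
normal form: (m (m (s)))


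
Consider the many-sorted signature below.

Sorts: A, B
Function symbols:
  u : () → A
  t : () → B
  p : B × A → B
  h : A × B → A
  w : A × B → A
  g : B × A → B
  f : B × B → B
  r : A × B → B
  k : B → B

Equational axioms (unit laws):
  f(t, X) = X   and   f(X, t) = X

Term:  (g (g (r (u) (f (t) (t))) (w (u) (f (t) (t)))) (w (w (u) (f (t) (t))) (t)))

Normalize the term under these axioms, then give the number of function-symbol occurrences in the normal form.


1. (g (g (r (u) (f (t) (t))) (w (u) (f (t) (t)))) (w (w (u) (f (t) (t))) (t)))  →  (g (g (r (u) (t)) (w (u) (f (t) (t)))) (w (w (u) (f (t) (t))) (t)))
2. (g (g (r (u) (t)) (w (u) (f (t) (t)))) (w (w (u) (f (t) (t))) (t)))  →  (g (g (r (u) (t)) (w (u) (t))) (w (w (u) (f (t) (t))) (t)))
3. (g (g (r (u) (t)) (w (u) (t))) (w (w (u) (f (t) (t))) (t)))  →  (g (g (r (u) (t)) (w (u) (t))) (w (w (u) (t)) (t)))
normal form: (g (g (r (u) (t)) (w (u) (t))) (w (w (u) (t)) (t)))

size = 13


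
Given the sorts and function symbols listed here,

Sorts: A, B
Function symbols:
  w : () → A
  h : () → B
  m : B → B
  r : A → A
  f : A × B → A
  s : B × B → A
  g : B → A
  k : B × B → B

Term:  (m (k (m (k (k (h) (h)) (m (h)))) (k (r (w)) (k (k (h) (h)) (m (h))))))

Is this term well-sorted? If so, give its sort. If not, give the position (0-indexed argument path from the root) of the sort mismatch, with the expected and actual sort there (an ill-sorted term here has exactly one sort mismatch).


          (h) : B
          (h) : B
        (k (h) (h)) : B
          (h) : B
        (m (h)) : B
      (k (k (h) (h)) (m (h))) : B
    (m (k (k (h) (h)) (m (h)))) : B
        (w) : A
      (r (w)) : A
          (h) : B
          (h) : B
        (k (h) (h)) : B
          (h) : B
        (m (h)) : B
      (k (k (h) (h)) (m (h))) : B
    (k (r (w)) (k (k (h) (h)) (m (h)))) : ✗ arg 0 at [0, 1, 0] has sort A, expected B

ill-sorted at position [0, 1, 0]: expected B, got A


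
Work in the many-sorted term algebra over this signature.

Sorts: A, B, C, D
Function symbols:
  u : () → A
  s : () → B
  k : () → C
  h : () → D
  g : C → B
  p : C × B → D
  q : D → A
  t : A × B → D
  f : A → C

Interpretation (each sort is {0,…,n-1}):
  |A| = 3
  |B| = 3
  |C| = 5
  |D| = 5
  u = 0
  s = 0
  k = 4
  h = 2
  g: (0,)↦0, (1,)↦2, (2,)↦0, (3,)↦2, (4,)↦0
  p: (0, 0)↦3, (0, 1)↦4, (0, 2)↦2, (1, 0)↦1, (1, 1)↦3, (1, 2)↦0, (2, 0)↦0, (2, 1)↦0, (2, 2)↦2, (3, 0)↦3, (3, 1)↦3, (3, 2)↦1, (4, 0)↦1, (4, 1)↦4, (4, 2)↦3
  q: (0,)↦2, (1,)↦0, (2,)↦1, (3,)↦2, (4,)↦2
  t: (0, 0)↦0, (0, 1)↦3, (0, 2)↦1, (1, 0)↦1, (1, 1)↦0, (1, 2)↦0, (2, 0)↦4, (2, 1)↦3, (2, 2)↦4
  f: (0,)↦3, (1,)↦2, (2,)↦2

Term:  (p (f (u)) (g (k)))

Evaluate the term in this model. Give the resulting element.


  u = 0
  (f (u)) = f(0,) = 3
  k = 4
  (g (k)) = g(4,) = 0
  (p (f (u)) (g (k))) = p(3, 0) = 3

value = 3


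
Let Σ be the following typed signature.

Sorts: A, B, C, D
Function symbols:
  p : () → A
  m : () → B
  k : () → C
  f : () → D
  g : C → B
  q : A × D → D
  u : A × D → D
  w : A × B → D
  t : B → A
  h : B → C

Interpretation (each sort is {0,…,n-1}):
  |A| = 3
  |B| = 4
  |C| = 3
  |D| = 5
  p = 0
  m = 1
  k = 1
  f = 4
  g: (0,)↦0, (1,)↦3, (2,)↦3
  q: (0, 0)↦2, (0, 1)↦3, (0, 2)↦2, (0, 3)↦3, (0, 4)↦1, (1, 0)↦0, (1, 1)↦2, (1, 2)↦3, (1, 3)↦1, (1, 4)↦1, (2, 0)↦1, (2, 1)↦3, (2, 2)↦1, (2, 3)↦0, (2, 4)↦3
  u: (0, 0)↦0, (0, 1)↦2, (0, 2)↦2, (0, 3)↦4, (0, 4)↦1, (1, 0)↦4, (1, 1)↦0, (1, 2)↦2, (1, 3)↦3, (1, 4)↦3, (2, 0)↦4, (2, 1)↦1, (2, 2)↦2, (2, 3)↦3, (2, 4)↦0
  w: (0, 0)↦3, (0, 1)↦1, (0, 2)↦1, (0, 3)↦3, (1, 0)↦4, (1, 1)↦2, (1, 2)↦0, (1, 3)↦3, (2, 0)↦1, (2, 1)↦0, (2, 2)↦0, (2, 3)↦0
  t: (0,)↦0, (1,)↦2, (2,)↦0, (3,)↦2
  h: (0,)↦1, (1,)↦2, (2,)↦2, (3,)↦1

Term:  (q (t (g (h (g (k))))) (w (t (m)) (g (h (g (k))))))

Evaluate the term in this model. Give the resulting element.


  k = 1
  (g (k)) = g(1,) = 3
  (h (g (k))) = h(3,) = 1
  (g (h (g (k)))) = g(1,) = 3
  (t (g (h (g (k))))) = t(3,) = 2
  m = 1
  (t (m)) = t(1,) = 2
  k = 1
  (g (k)) = g(1,) = 3
  (h (g (k))) = h(3,) = 1
  (g (h (g (k)))) = g(1,) = 3
  (w (t (m)) (g (h (g (k))))) = w(2, 3) = 0
  (q (t (g (h (g (k))))) (w (t (m)) (g (h (g (k)))))) = q(2, 0) = 1

value = 1


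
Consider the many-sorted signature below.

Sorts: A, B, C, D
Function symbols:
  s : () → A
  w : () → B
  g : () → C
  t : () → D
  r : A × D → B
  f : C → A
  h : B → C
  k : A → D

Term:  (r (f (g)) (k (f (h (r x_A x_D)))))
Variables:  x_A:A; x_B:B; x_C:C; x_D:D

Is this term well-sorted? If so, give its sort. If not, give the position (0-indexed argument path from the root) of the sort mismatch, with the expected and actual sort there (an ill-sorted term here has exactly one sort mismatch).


well-sorted; sort = B

    (g) : C
  (f (g)) : A
          x_A : A
          x_D : D
        (r x_A x_D) : B
      (h (r x_A x_D)) : C
    (f (h (r x_A x_D))) : A
  (k (f (h (r x_A x_D)))) : D
(r (f (g)) (k (f (h (r x_A x_D))))) : B


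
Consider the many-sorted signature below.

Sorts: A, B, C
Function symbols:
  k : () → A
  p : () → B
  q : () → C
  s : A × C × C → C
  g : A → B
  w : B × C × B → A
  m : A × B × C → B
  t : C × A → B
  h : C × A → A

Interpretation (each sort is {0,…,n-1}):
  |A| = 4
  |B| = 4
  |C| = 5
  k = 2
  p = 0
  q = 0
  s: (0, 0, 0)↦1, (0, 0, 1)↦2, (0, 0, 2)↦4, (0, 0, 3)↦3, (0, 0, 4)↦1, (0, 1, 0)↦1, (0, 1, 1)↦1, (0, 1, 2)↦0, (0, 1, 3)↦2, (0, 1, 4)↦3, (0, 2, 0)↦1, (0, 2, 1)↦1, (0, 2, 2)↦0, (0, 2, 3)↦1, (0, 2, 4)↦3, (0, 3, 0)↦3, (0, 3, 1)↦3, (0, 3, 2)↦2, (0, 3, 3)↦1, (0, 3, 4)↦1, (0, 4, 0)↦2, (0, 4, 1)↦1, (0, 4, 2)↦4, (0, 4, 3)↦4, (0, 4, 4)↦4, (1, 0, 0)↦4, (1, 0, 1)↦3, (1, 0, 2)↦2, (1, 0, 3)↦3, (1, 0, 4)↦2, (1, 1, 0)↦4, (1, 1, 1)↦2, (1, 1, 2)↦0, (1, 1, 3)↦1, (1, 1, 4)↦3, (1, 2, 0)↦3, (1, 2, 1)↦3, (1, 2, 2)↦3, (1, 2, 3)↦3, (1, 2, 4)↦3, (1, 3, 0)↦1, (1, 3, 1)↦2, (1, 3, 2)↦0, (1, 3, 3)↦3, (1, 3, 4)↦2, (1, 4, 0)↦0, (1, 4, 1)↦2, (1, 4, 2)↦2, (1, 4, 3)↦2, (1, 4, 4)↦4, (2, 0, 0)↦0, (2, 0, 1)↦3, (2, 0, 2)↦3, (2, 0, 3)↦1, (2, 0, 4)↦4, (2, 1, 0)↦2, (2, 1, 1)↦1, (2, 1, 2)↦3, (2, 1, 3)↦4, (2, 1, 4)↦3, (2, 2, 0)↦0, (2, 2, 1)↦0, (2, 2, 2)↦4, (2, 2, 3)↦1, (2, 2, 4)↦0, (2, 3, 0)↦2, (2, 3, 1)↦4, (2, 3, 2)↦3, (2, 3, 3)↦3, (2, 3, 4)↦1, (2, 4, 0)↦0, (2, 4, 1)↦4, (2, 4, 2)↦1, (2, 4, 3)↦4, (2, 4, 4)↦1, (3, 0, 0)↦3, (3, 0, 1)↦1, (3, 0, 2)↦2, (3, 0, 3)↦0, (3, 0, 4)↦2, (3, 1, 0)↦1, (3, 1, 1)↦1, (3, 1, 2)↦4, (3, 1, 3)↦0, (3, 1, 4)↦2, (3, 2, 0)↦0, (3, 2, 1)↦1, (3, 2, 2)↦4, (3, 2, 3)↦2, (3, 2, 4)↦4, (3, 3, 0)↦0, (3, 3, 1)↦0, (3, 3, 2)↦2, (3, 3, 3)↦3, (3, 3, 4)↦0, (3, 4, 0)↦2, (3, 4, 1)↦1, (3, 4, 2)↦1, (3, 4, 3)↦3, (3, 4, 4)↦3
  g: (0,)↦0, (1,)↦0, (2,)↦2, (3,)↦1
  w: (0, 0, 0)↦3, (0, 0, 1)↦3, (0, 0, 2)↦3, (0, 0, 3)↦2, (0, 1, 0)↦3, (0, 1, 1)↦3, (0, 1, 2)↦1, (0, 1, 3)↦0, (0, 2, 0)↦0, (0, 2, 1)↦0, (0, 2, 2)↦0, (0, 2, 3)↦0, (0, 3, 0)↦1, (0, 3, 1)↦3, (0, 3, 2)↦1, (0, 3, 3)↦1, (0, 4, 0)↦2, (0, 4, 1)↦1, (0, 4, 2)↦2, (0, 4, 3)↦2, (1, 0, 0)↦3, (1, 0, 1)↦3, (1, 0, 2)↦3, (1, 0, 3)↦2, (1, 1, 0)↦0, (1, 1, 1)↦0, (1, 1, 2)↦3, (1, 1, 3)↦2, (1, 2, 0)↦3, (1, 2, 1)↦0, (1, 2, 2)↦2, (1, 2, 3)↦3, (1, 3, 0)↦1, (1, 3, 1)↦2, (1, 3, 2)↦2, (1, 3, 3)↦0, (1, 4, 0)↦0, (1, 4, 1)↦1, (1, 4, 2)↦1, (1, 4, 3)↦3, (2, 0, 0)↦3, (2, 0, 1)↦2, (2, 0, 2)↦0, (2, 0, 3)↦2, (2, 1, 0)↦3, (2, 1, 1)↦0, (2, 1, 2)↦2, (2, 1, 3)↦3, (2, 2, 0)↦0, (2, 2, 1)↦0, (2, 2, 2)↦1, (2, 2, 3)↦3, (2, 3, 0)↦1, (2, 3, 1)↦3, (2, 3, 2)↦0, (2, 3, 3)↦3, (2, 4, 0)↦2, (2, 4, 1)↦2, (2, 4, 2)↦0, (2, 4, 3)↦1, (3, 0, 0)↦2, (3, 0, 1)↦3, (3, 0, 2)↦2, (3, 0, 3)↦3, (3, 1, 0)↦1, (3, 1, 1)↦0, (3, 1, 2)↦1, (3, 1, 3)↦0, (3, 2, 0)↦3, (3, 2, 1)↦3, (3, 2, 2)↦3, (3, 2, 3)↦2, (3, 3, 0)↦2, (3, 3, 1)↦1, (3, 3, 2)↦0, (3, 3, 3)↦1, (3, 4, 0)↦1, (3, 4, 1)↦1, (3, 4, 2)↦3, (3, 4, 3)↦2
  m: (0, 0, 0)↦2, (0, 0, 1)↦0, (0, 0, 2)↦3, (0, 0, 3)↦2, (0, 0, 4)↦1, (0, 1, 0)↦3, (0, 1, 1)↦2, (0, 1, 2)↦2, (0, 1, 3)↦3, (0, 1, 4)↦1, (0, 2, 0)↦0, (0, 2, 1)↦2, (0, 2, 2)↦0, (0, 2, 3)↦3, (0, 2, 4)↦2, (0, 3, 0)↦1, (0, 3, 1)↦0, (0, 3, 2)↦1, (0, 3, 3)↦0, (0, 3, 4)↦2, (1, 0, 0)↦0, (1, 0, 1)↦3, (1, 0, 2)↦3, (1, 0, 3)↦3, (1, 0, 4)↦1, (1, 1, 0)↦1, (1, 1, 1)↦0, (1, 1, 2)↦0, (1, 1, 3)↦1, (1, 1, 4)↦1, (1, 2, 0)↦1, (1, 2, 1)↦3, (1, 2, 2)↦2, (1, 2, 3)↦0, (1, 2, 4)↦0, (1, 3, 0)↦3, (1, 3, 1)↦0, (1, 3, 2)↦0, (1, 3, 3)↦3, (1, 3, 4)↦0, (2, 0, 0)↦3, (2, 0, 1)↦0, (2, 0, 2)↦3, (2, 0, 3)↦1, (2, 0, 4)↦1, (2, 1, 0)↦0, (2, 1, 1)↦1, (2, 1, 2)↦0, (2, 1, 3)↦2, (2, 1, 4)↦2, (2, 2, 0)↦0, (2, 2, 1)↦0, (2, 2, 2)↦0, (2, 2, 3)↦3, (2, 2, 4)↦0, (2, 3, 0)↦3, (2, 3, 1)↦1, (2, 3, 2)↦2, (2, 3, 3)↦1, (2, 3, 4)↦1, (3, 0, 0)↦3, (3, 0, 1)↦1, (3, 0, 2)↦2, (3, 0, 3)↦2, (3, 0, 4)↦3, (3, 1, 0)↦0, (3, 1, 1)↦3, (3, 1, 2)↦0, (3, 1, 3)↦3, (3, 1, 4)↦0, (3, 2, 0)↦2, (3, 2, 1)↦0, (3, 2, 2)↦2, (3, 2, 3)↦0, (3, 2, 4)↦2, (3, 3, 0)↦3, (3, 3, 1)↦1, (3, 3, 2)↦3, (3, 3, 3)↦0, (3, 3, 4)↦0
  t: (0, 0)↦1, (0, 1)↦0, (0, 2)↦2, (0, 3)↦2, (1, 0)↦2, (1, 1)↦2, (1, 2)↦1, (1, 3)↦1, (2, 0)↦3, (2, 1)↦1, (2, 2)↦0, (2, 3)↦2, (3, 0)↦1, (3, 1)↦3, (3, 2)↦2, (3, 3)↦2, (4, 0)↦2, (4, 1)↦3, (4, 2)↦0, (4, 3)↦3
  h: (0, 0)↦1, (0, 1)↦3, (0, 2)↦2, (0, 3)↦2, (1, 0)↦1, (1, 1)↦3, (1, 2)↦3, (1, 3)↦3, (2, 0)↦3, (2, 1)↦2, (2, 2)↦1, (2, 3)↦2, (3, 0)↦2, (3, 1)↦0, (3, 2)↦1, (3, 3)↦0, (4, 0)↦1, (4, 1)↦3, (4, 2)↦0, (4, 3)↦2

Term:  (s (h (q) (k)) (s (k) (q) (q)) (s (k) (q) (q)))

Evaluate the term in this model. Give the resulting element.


  q = 0
  k = 2
  (h (q) (k)) = h(0, 2) = 2
  k = 2
  q = 0
  q = 0
  (s (k) (q) (q)) = s(2, 0, 0) = 0
  k = 2
  q = 0
  q = 0
  (s (k) (q) (q)) = s(2, 0, 0) = 0
  (s (h (q) (k)) (s (k) (q) (q)) (s (k) (q) (q))) = s(2, 0, 0) = 0

value = 0
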